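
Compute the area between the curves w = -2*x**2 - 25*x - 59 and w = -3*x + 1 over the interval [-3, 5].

On [-3, 5], (-2*x**2 - 25*x - 59) - (-3*x + 1) = -2*x**2 - 22*x - 60 is ≤ 0 throughout, so the area is a single integral of |-2*x**2 - 22*x - 60|.
∫[-3,5] (-2*x**2 - 22*x - 60) dx = -2272/3; the area of that piece is 2272/3.

2272/3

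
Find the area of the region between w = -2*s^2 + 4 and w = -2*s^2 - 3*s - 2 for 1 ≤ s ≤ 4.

81/2

On [1, 4], (-2*s^2 + 4) - (-2*s^2 - 3*s - 2) = 3*s + 6 is ≥ 0 throughout, so the area is a single integral of |3*s + 6|.
∫[1,4] (3*s + 6) ds = 81/2.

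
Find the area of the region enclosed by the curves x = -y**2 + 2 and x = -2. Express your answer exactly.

Both boundary curves give x as a function of y, so integrate with respect to y. Setting them equal: -y**2 + 4 = 0, i.e. -(y - 2)*(y + 2) = 0, so they meet at y = -2, 2.
For y in [-2, 2], x = -y**2 + 2 is on the right; area = ∫[-2,2] (-y**2 + 4) dy = 32/3.

32/3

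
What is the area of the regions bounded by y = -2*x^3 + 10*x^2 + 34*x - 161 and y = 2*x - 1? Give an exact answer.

5137/6

Set the curves equal: -2*x^3 + 10*x^2 + 34*x - 161 = 2*x - 1, so -2*x^3 + 10*x^2 + 32*x - 160 = 0, which factors as -2*(x - 5)*(x - 4)*(x + 4) = 0. The curves meet at x = -4, 4, 5.
On [-4, 4], y = 2*x - 1 is on top; that piece has area ∫[-4,4] (-(-2*x^3 + 10*x^2 + 32*x - 160)) dx = 2560/3.
On [4, 5], y = -2*x^3 + 10*x^2 + 34*x - 161 is on top; that piece has area ∫[4,5] (-2*x^3 + 10*x^2 + 32*x - 160) dx = 17/6.
Total enclosed area = 2560/3 + 17/6 = 5137/6.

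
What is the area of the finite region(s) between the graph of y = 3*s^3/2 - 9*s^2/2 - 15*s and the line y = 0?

The curve meets the s-axis where 3*s^3/2 - 9*s^2/2 - 15*s = 0, i.e. 3*s*(s - 5)*(s + 2)/2 = 0, at s = -2, 0, 5.
On [-2, 0] the curve lies above the axis; ∫[-2,0] (3*s^3/2 - 9*s^2/2 - 15*s) ds = 12, giving area 12.
On [0, 5] the curve lies below the axis; ∫[0,5] (3*s^3/2 - 9*s^2/2 - 15*s) ds = -1125/8, giving area 1125/8.
Total area = 12 + 1125/8 = 1221/8.

1221/8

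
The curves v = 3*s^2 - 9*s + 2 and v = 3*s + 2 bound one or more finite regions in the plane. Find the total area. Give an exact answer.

32

Set the curves equal: 3*s^2 - 9*s + 2 = 3*s + 2, so 3*s^2 - 12*s = 0, which factors as 3*s*(s - 4) = 0. The curves meet at s = 0, 4.
On [0, 4], v = 3*s + 2 is on top; that piece has area ∫[0,4] (-(3*s^2 - 12*s)) ds = 32.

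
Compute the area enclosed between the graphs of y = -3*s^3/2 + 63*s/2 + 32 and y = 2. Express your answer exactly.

Set the curves equal: -3*s^3/2 + 63*s/2 + 32 = 2, so -3*s^3/2 + 63*s/2 + 30 = 0, which factors as -3*(s - 5)*(s + 1)*(s + 4)/2 = 0. The curves meet at s = -4, -1, 5.
On [-4, -1], y = 2 is on top; that piece has area ∫[-4,-1] (-(-3*s^3/2 + 63*s/2 + 30)) ds = 405/8.
On [-1, 5], y = -3*s^3/2 + 63*s/2 + 32 is on top; that piece has area ∫[-1,5] (-3*s^3/2 + 63*s/2 + 30) ds = 324.
Total enclosed area = 405/8 + 324 = 2997/8.

2997/8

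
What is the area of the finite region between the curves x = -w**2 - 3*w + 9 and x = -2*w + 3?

125/6

Both boundary curves give x as a function of w, so integrate with respect to w. Setting them equal: -w**2 - w + 6 = 0, i.e. -(w - 2)*(w + 3) = 0, so they meet at w = -3, 2.
For w in [-3, 2], x = -w**2 - 3*w + 9 is on the right; area = ∫[-3,2] (-w**2 - w + 6) dw = 125/6.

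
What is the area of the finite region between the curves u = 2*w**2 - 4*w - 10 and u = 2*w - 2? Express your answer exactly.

125/3

Both boundary curves give u as a function of w, so integrate with respect to w. Setting them equal: 2*w**2 - 6*w - 8 = 0, i.e. 2*(w - 4)*(w + 1) = 0, so they meet at w = -1, 4.
For w in [-1, 4], u = 2*w**2 - 4*w - 10 is on the left; area = ∫[-1,4] (-(2*w**2 - 6*w - 8)) dw = 125/3.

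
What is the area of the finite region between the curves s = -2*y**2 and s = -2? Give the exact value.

8/3

Both boundary curves give s as a function of y, so integrate with respect to y. Setting them equal: -2*y**2 + 2 = 0, i.e. -2*(y - 1)*(y + 1) = 0, so they meet at y = -1, 1.
For y in [-1, 1], s = -2*y**2 is on the right; area = ∫[-1,1] (-2*y**2 + 2) dy = 8/3.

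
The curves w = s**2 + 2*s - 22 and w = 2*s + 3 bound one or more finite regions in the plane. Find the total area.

500/3

Set the curves equal: s**2 + 2*s - 22 = 2*s + 3, so s**2 - 25 = 0, which factors as (s - 5)*(s + 5) = 0. The curves meet at s = -5, 5.
On [-5, 5], w = 2*s + 3 is on top; that piece has area ∫[-5,5] (-(s**2 - 25)) ds = 500/3.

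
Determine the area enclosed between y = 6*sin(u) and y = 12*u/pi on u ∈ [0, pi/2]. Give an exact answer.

6 - 3*pi/2

On [0, pi/2], (6*sin(u)) - (12*u/pi) = -12*u/pi + 6*sin(u) is ≥ 0 throughout, so the area is a single integral of |-12*u/pi + 6*sin(u)|.
∫[0,pi/2] (-12*u/pi + 6*sin(u)) du = 6 - 3*pi/2.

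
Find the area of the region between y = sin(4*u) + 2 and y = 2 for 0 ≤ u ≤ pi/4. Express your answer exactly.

1/2

On [0, pi/4], (sin(4*u) + 2) - (2) = sin(4*u) is ≥ 0 throughout, so the area is a single integral of |sin(4*u)|.
∫[0,pi/4] (sin(4*u)) du = 1/2.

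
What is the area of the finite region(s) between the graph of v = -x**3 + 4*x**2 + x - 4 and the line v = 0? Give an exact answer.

253/12

The curve meets the x-axis where -x**3 + 4*x**2 + x - 4 = 0, i.e. -(x - 4)*(x - 1)*(x + 1) = 0, at x = -1, 1, 4.
On [-1, 1] the curve lies below the axis; ∫[-1,1] (-x**3 + 4*x**2 + x - 4) dx = -16/3, giving area 16/3.
On [1, 4] the curve lies above the axis; ∫[1,4] (-x**3 + 4*x**2 + x - 4) dx = 63/4, giving area 63/4.
Total area = 16/3 + 63/4 = 253/12.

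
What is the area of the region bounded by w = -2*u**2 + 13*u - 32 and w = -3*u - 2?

8/3

Set the curves equal: -2*u**2 + 13*u - 32 = -3*u - 2, so -2*u**2 + 16*u - 30 = 0, which factors as -2*(u - 5)*(u - 3) = 0. The curves meet at u = 3, 5.
On [3, 5], w = -2*u**2 + 13*u - 32 is on top; that piece has area ∫[3,5] (-2*u**2 + 16*u - 30) du = 8/3.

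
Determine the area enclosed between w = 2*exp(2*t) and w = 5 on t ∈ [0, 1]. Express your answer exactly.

-9 - 11*log(2)/2 + log(10)/2 + 9*log(5)/2 + exp(2)

The difference (2*exp(2*t)) - (5) = 2*exp(2*t) - 5 changes sign at t = -log(2)/2 + log(5)/2 inside [0, 1], so split the integral there.
∫[0,-log(2)/2 + log(5)/2] (2*exp(2*t) - 5) dt = log(4*sqrt(10)/125) + 3/2; the area of that piece is -3/2 + log(25*sqrt(10)/8).
∫[-log(2)/2 + log(5)/2,1] (2*exp(2*t) - 5) dt = -15/2 - 5*log(2)/2 + 5*log(5)/2 + exp(2).
Total area = (-3/2 + log(25*sqrt(10)/8)) + (-15/2 - 5*log(2)/2 + 5*log(5)/2 + exp(2)) = -9 - 11*log(2)/2 + log(10)/2 + 9*log(5)/2 + exp(2).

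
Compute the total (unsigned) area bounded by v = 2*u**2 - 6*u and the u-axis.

The curve meets the u-axis where 2*u**2 - 6*u = 0, i.e. 2*u*(u - 3) = 0, at u = 0, 3.
On [0, 3] the curve lies below the axis; ∫[0,3] (2*u**2 - 6*u) du = -9, giving area 9.

9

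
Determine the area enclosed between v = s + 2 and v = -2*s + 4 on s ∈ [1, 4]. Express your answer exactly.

33/2

On [1, 4], (s + 2) - (-2*s + 4) = 3*s - 2 is ≥ 0 throughout, so the area is a single integral of |3*s - 2|.
∫[1,4] (3*s - 2) ds = 33/2.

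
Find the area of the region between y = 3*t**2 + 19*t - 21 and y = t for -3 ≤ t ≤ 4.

263

The difference (3*t**2 + 19*t - 21) - (t) = 3*t**2 + 18*t - 21 changes sign at t = 1 inside [-3, 4], so split the integral there.
∫[-3,1] (3*t**2 + 18*t - 21) dt = -128; the area of that piece is 128.
∫[1,4] (3*t**2 + 18*t - 21) dt = 135.
Total area = 128 + 135 = 263.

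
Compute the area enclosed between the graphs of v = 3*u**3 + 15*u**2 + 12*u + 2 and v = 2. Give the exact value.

Set the curves equal: 3*u**3 + 15*u**2 + 12*u + 2 = 2, so 3*u**3 + 15*u**2 + 12*u = 0, which factors as 3*u*(u + 1)*(u + 4) = 0. The curves meet at u = -4, -1, 0.
On [-4, -1], v = 3*u**3 + 15*u**2 + 12*u + 2 is on top; that piece has area ∫[-4,-1] (3*u**3 + 15*u**2 + 12*u) du = 135/4.
On [-1, 0], v = 2 is on top; that piece has area ∫[-1,0] (-(3*u**3 + 15*u**2 + 12*u)) du = 7/4.
Total enclosed area = 135/4 + 7/4 = 71/2.

71/2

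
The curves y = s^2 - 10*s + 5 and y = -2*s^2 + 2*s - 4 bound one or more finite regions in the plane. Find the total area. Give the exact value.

Set the curves equal: s^2 - 10*s + 5 = -2*s^2 + 2*s - 4, so 3*s^2 - 12*s + 9 = 0, which factors as 3*(s - 3)*(s - 1) = 0. The curves meet at s = 1, 3.
On [1, 3], y = -2*s^2 + 2*s - 4 is on top; that piece has area ∫[1,3] (-(3*s^2 - 12*s + 9)) ds = 4.

4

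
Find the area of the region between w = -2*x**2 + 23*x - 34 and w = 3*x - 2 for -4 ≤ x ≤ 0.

992/3

On [-4, 0], (-2*x**2 + 23*x - 34) - (3*x - 2) = -2*x**2 + 20*x - 32 is ≤ 0 throughout, so the area is a single integral of |-2*x**2 + 20*x - 32|.
∫[-4,0] (-2*x**2 + 20*x - 32) dx = -992/3; the area of that piece is 992/3.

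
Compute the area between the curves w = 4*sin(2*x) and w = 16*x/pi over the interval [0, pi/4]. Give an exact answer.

2 - pi/2

On [0, pi/4], (4*sin(2*x)) - (16*x/pi) = -16*x/pi + 4*sin(2*x) is ≥ 0 throughout, so the area is a single integral of |-16*x/pi + 4*sin(2*x)|.
∫[0,pi/4] (-16*x/pi + 4*sin(2*x)) dx = 2 - pi/2.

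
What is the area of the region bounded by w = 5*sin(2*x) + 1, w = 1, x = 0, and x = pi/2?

On [0, pi/2], (5*sin(2*x) + 1) - (1) = 5*sin(2*x) is ≥ 0 throughout, so the area is a single integral of |5*sin(2*x)|.
∫[0,pi/2] (5*sin(2*x)) dx = 5.

5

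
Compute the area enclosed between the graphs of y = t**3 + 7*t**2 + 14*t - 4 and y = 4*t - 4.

Set the curves equal: t**3 + 7*t**2 + 14*t - 4 = 4*t - 4, so t**3 + 7*t**2 + 10*t = 0, which factors as t*(t + 2)*(t + 5) = 0. The curves meet at t = -5, -2, 0.
On [-5, -2], y = t**3 + 7*t**2 + 14*t - 4 is on top; that piece has area ∫[-5,-2] (t**3 + 7*t**2 + 10*t) dt = 63/4.
On [-2, 0], y = 4*t - 4 is on top; that piece has area ∫[-2,0] (-(t**3 + 7*t**2 + 10*t)) dt = 16/3.
Total enclosed area = 63/4 + 16/3 = 253/12.

253/12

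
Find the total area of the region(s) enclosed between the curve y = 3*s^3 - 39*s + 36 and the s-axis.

1221/4

The curve meets the s-axis where 3*s^3 - 39*s + 36 = 0, i.e. 3*(s - 3)*(s - 1)*(s + 4) = 0, at s = -4, 1, 3.
On [-4, 1] the curve lies above the axis; ∫[-4,1] (3*s^3 - 39*s + 36) ds = 1125/4, giving area 1125/4.
On [1, 3] the curve lies below the axis; ∫[1,3] (3*s^3 - 39*s + 36) ds = -24, giving area 24.
Total area = 1125/4 + 24 = 1221/4.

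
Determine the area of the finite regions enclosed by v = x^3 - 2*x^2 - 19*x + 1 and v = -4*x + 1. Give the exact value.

863/6

Set the curves equal: x^3 - 2*x^2 - 19*x + 1 = -4*x + 1, so x^3 - 2*x^2 - 15*x = 0, which factors as x*(x - 5)*(x + 3) = 0. The curves meet at x = -3, 0, 5.
On [-3, 0], v = x^3 - 2*x^2 - 19*x + 1 is on top; that piece has area ∫[-3,0] (x^3 - 2*x^2 - 15*x) dx = 117/4.
On [0, 5], v = -4*x + 1 is on top; that piece has area ∫[0,5] (-(x^3 - 2*x^2 - 15*x)) dx = 1375/12.
Total enclosed area = 117/4 + 1375/12 = 863/6.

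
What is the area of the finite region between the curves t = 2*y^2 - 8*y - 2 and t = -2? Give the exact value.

64/3

Both boundary curves give t as a function of y, so integrate with respect to y. Setting them equal: 2*y^2 - 8*y = 0, i.e. 2*y*(y - 4) = 0, so they meet at y = 0, 4.
For y in [0, 4], t = 2*y^2 - 8*y - 2 is on the left; area = ∫[0,4] (-(2*y^2 - 8*y)) dy = 64/3.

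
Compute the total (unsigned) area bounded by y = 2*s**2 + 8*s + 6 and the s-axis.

The curve meets the s-axis where 2*s**2 + 8*s + 6 = 0, i.e. 2*(s + 1)*(s + 3) = 0, at s = -3, -1.
On [-3, -1] the curve lies below the axis; ∫[-3,-1] (2*s**2 + 8*s + 6) ds = -8/3, giving area 8/3.

8/3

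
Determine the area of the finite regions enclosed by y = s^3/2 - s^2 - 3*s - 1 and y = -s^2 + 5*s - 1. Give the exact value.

Set the curves equal: s^3/2 - s^2 - 3*s - 1 = -s^2 + 5*s - 1, so s^3/2 - 8*s = 0, which factors as s*(s - 4)*(s + 4)/2 = 0. The curves meet at s = -4, 0, 4.
On [-4, 0], y = s^3/2 - s^2 - 3*s - 1 is on top; that piece has area ∫[-4,0] (s^3/2 - 8*s) ds = 32.
On [0, 4], y = -s^2 + 5*s - 1 is on top; that piece has area ∫[0,4] (-(s^3/2 - 8*s)) ds = 32.
Total enclosed area = 32 + 32 = 64.

64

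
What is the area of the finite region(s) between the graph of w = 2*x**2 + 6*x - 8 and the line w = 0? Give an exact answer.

125/3

The curve meets the x-axis where 2*x**2 + 6*x - 8 = 0, i.e. 2*(x - 1)*(x + 4) = 0, at x = -4, 1.
On [-4, 1] the curve lies below the axis; ∫[-4,1] (2*x**2 + 6*x - 8) dx = -125/3, giving area 125/3.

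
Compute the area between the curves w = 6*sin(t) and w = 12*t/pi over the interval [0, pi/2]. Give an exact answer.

6 - 3*pi/2

On [0, pi/2], (6*sin(t)) - (12*t/pi) = -12*t/pi + 6*sin(t) is ≥ 0 throughout, so the area is a single integral of |-12*t/pi + 6*sin(t)|.
∫[0,pi/2] (-12*t/pi + 6*sin(t)) dt = 6 - 3*pi/2.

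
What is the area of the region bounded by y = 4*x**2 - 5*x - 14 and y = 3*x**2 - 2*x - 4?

Set the curves equal: 4*x**2 - 5*x - 14 = 3*x**2 - 2*x - 4, so x**2 - 3*x - 10 = 0, which factors as (x - 5)*(x + 2) = 0. The curves meet at x = -2, 5.
On [-2, 5], y = 3*x**2 - 2*x - 4 is on top; that piece has area ∫[-2,5] (-(x**2 - 3*x - 10)) dx = 343/6.

343/6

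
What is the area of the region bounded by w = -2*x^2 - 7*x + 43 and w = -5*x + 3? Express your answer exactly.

Set the curves equal: -2*x^2 - 7*x + 43 = -5*x + 3, so -2*x^2 - 2*x + 40 = 0, which factors as -2*(x - 4)*(x + 5) = 0. The curves meet at x = -5, 4.
On [-5, 4], w = -2*x^2 - 7*x + 43 is on top; that piece has area ∫[-5,4] (-2*x^2 - 2*x + 40) dx = 243.

243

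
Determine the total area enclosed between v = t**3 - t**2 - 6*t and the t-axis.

253/12

The curve meets the t-axis where t**3 - t**2 - 6*t = 0, i.e. t*(t - 3)*(t + 2) = 0, at t = -2, 0, 3.
On [-2, 0] the curve lies above the axis; ∫[-2,0] (t**3 - t**2 - 6*t) dt = 16/3, giving area 16/3.
On [0, 3] the curve lies below the axis; ∫[0,3] (t**3 - t**2 - 6*t) dt = -63/4, giving area 63/4.
Total area = 16/3 + 63/4 = 253/12.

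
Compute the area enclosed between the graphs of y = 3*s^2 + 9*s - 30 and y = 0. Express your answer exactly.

Set the curves equal: 3*s^2 + 9*s - 30 = 0, so 3*s^2 + 9*s - 30 = 0, which factors as 3*(s - 2)*(s + 5) = 0. The curves meet at s = -5, 2.
On [-5, 2], y = 0 is on top; that piece has area ∫[-5,2] (-(3*s^2 + 9*s - 30)) ds = 343/2.

343/2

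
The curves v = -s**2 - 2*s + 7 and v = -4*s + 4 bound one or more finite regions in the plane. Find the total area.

Set the curves equal: -s**2 - 2*s + 7 = -4*s + 4, so -s**2 + 2*s + 3 = 0, which factors as -(s - 3)*(s + 1) = 0. The curves meet at s = -1, 3.
On [-1, 3], v = -s**2 - 2*s + 7 is on top; that piece has area ∫[-1,3] (-s**2 + 2*s + 3) ds = 32/3.

32/3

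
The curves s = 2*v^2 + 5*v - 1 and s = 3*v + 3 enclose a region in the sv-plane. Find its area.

9

Both boundary curves give s as a function of v, so integrate with respect to v. Setting them equal: 2*v^2 + 2*v - 4 = 0, i.e. 2*(v - 1)*(v + 2) = 0, so they meet at v = -2, 1.
For v in [-2, 1], s = 2*v^2 + 5*v - 1 is on the left; area = ∫[-2,1] (-(2*v^2 + 2*v - 4)) dv = 9.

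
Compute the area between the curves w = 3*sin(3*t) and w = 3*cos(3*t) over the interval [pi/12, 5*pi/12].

On [pi/12, 5*pi/12], (3*sin(3*t)) - (3*cos(3*t)) = 3*sin(3*t) - 3*cos(3*t) is ≥ 0 throughout, so the area is a single integral of |3*sin(3*t) - 3*cos(3*t)|.
∫[pi/12,5*pi/12] (3*sin(3*t) - 3*cos(3*t)) dt = 2*sqrt(2).

2*sqrt(2)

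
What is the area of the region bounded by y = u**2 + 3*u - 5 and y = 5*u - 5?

Set the curves equal: u**2 + 3*u - 5 = 5*u - 5, so u**2 - 2*u = 0, which factors as u*(u - 2) = 0. The curves meet at u = 0, 2.
On [0, 2], y = 5*u - 5 is on top; that piece has area ∫[0,2] (-(u**2 - 2*u)) du = 4/3.

4/3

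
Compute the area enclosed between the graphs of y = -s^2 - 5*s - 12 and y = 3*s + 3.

Set the curves equal: -s^2 - 5*s - 12 = 3*s + 3, so -s^2 - 8*s - 15 = 0, which factors as -(s + 3)*(s + 5) = 0. The curves meet at s = -5, -3.
On [-5, -3], y = -s^2 - 5*s - 12 is on top; that piece has area ∫[-5,-3] (-s^2 - 8*s - 15) ds = 4/3.

4/3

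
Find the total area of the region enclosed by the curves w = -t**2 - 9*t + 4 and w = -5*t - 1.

36

Set the curves equal: -t**2 - 9*t + 4 = -5*t - 1, so -t**2 - 4*t + 5 = 0, which factors as -(t - 1)*(t + 5) = 0. The curves meet at t = -5, 1.
On [-5, 1], w = -t**2 - 9*t + 4 is on top; that piece has area ∫[-5,1] (-t**2 - 4*t + 5) dt = 36.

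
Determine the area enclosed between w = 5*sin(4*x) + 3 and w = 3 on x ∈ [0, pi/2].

The difference (5*sin(4*x) + 3) - (3) = 5*sin(4*x) changes sign at x = pi/4 inside [0, pi/2], so split the integral there.
∫[0,pi/4] (5*sin(4*x)) dx = 5/2.
∫[pi/4,pi/2] (5*sin(4*x)) dx = -5/2; the area of that piece is 5/2.
Total area = 5/2 + 5/2 = 5.

5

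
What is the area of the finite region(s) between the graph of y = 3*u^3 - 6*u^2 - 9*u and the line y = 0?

The curve meets the u-axis where 3*u^3 - 6*u^2 - 9*u = 0, i.e. 3*u*(u - 3)*(u + 1) = 0, at u = -1, 0, 3.
On [-1, 0] the curve lies above the axis; ∫[-1,0] (3*u^3 - 6*u^2 - 9*u) du = 7/4, giving area 7/4.
On [0, 3] the curve lies below the axis; ∫[0,3] (3*u^3 - 6*u^2 - 9*u) du = -135/4, giving area 135/4.
Total area = 7/4 + 135/4 = 71/2.

71/2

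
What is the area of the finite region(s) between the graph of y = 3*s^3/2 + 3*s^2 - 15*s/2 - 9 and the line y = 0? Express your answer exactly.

The curve meets the s-axis where 3*s^3/2 + 3*s^2 - 15*s/2 - 9 = 0, i.e. 3*(s - 2)*(s + 1)*(s + 3)/2 = 0, at s = -3, -1, 2.
On [-3, -1] the curve lies above the axis; ∫[-3,-1] (3*s^3/2 + 3*s^2 - 15*s/2 - 9) ds = 8, giving area 8.
On [-1, 2] the curve lies below the axis; ∫[-1,2] (3*s^3/2 + 3*s^2 - 15*s/2 - 9) ds = -189/8, giving area 189/8.
Total area = 8 + 189/8 = 253/8.

253/8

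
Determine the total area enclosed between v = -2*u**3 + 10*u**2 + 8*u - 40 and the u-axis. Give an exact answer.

The curve meets the u-axis where -2*u**3 + 10*u**2 + 8*u - 40 = 0, i.e. -2*(u - 5)*(u - 2)*(u + 2) = 0, at u = -2, 2, 5.
On [-2, 2] the curve lies below the axis; ∫[-2,2] (-2*u**3 + 10*u**2 + 8*u - 40) du = -320/3, giving area 320/3.
On [2, 5] the curve lies above the axis; ∫[2,5] (-2*u**3 + 10*u**2 + 8*u - 40) du = 99/2, giving area 99/2.
Total area = 320/3 + 99/2 = 937/6.

937/6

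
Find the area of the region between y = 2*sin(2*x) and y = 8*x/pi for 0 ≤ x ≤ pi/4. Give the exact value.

1 - pi/4

On [0, pi/4], (2*sin(2*x)) - (8*x/pi) = -8*x/pi + 2*sin(2*x) is ≥ 0 throughout, so the area is a single integral of |-8*x/pi + 2*sin(2*x)|.
∫[0,pi/4] (-8*x/pi + 2*sin(2*x)) dx = 1 - pi/4.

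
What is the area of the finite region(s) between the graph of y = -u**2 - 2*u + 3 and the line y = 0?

The curve meets the u-axis where -u**2 - 2*u + 3 = 0, i.e. -(u - 1)*(u + 3) = 0, at u = -3, 1.
On [-3, 1] the curve lies above the axis; ∫[-3,1] (-u**2 - 2*u + 3) du = 32/3, giving area 32/3.

32/3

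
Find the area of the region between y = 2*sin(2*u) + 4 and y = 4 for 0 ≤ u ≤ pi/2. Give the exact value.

2

On [0, pi/2], (2*sin(2*u) + 4) - (4) = 2*sin(2*u) is ≥ 0 throughout, so the area is a single integral of |2*sin(2*u)|.
∫[0,pi/2] (2*sin(2*u)) du = 2.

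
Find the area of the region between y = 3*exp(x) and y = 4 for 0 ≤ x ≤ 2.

The difference (3*exp(x)) - (4) = 3*exp(x) - 4 changes sign at x = log(4/3) inside [0, 2], so split the integral there.
∫[0,log(4/3)] (3*exp(x) - 4) dx = log(81/256) + 1; the area of that piece is -1 + log(256/81).
∫[log(4/3),2] (3*exp(x) - 4) dx = -12 - 4*log(3) + 8*log(2) + 3*exp(2).
Total area = (-1 + log(256/81)) + (-12 - 4*log(3) + 8*log(2) + 3*exp(2)) = -13 - 8*log(3) + 16*log(2) + 3*exp(2).

-13 - 8*log(3) + 16*log(2) + 3*exp(2)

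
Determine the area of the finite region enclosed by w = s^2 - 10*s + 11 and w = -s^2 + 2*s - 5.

8/3

Set the curves equal: s^2 - 10*s + 11 = -s^2 + 2*s - 5, so 2*s^2 - 12*s + 16 = 0, which factors as 2*(s - 4)*(s - 2) = 0. The curves meet at s = 2, 4.
On [2, 4], w = -s^2 + 2*s - 5 is on top; that piece has area ∫[2,4] (-(2*s^2 - 12*s + 16)) ds = 8/3.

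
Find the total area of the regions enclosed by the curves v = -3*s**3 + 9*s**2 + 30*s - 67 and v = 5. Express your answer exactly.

Set the curves equal: -3*s**3 + 9*s**2 + 30*s - 67 = 5, so -3*s**3 + 9*s**2 + 30*s - 72 = 0, which factors as -3*(s - 4)*(s - 2)*(s + 3) = 0. The curves meet at s = -3, 2, 4.
On [-3, 2], v = 5 is on top; that piece has area ∫[-3,2] (-(-3*s**3 + 9*s**2 + 30*s - 72)) ds = 1125/4.
On [2, 4], v = -3*s**3 + 9*s**2 + 30*s - 67 is on top; that piece has area ∫[2,4] (-3*s**3 + 9*s**2 + 30*s - 72) ds = 24.
Total enclosed area = 1125/4 + 24 = 1221/4.

1221/4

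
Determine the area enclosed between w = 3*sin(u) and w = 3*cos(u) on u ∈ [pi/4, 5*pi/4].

6*sqrt(2)

On [pi/4, 5*pi/4], (3*sin(u)) - (3*cos(u)) = 3*sin(u) - 3*cos(u) is ≥ 0 throughout, so the area is a single integral of |3*sin(u) - 3*cos(u)|.
∫[pi/4,5*pi/4] (3*sin(u) - 3*cos(u)) du = 6*sqrt(2).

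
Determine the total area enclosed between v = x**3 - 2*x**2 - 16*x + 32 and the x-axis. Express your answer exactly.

The curve meets the x-axis where x**3 - 2*x**2 - 16*x + 32 = 0, i.e. (x - 4)*(x - 2)*(x + 4) = 0, at x = -4, 2, 4.
On [-4, 2] the curve lies above the axis; ∫[-4,2] (x**3 - 2*x**2 - 16*x + 32) dx = 180, giving area 180.
On [2, 4] the curve lies below the axis; ∫[2,4] (x**3 - 2*x**2 - 16*x + 32) dx = -28/3, giving area 28/3.
Total area = 180 + 28/3 = 568/3.

568/3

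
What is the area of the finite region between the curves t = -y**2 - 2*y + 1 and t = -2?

Both boundary curves give t as a function of y, so integrate with respect to y. Setting them equal: -y**2 - 2*y + 3 = 0, i.e. -(y - 1)*(y + 3) = 0, so they meet at y = -3, 1.
For y in [-3, 1], t = -y**2 - 2*y + 1 is on the right; area = ∫[-3,1] (-y**2 - 2*y + 3) dy = 32/3.

32/3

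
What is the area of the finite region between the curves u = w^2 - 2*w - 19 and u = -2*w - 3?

256/3

Both boundary curves give u as a function of w, so integrate with respect to w. Setting them equal: w^2 - 16 = 0, i.e. (w - 4)*(w + 4) = 0, so they meet at w = -4, 4.
For w in [-4, 4], u = w^2 - 2*w - 19 is on the left; area = ∫[-4,4] (-(w^2 - 16)) dw = 256/3.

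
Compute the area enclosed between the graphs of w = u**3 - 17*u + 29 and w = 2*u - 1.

517/2

Set the curves equal: u**3 - 17*u + 29 = 2*u - 1, so u**3 - 19*u + 30 = 0, which factors as (u - 3)*(u - 2)*(u + 5) = 0. The curves meet at u = -5, 2, 3.
On [-5, 2], w = u**3 - 17*u + 29 is on top; that piece has area ∫[-5,2] (u**3 - 19*u + 30) du = 1029/4.
On [2, 3], w = 2*u - 1 is on top; that piece has area ∫[2,3] (-(u**3 - 19*u + 30)) du = 5/4.
Total enclosed area = 1029/4 + 5/4 = 517/2.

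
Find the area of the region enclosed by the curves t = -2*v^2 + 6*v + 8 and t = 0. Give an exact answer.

Both boundary curves give t as a function of v, so integrate with respect to v. Setting them equal: -2*v^2 + 6*v + 8 = 0, i.e. -2*(v - 4)*(v + 1) = 0, so they meet at v = -1, 4.
For v in [-1, 4], t = -2*v^2 + 6*v + 8 is on the right; area = ∫[-1,4] (-2*v^2 + 6*v + 8) dv = 125/3.

125/3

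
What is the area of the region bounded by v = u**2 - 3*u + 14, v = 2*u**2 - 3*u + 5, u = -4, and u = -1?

38/3

The difference (u**2 - 3*u + 14) - (2*u**2 - 3*u + 5) = -u**2 + 9 changes sign at u = -3 inside [-4, -1], so split the integral there.
∫[-4,-3] (-u**2 + 9) du = -10/3; the area of that piece is 10/3.
∫[-3,-1] (-u**2 + 9) du = 28/3.
Total area = 10/3 + 28/3 = 38/3.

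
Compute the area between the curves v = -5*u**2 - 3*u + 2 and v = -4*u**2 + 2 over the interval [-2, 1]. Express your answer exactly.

31/6

The difference (-5*u**2 - 3*u + 2) - (-4*u**2 + 2) = -u**2 - 3*u changes sign at u = 0 inside [-2, 1], so split the integral there.
∫[-2,0] (-u**2 - 3*u) du = 10/3.
∫[0,1] (-u**2 - 3*u) du = -11/6; the area of that piece is 11/6.
Total area = 10/3 + 11/6 = 31/6.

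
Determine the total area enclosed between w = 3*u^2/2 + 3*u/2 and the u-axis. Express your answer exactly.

1/4

The curve meets the u-axis where 3*u^2/2 + 3*u/2 = 0, i.e. 3*u*(u + 1)/2 = 0, at u = -1, 0.
On [-1, 0] the curve lies below the axis; ∫[-1,0] (3*u^2/2 + 3*u/2) du = -1/4, giving area 1/4.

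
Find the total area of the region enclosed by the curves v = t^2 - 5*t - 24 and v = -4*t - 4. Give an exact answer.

Set the curves equal: t^2 - 5*t - 24 = -4*t - 4, so t^2 - t - 20 = 0, which factors as (t - 5)*(t + 4) = 0. The curves meet at t = -4, 5.
On [-4, 5], v = -4*t - 4 is on top; that piece has area ∫[-4,5] (-(t^2 - t - 20)) dt = 243/2.

243/2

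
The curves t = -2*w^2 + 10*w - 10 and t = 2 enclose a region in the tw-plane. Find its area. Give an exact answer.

Both boundary curves give t as a function of w, so integrate with respect to w. Setting them equal: -2*w^2 + 10*w - 12 = 0, i.e. -2*(w - 3)*(w - 2) = 0, so they meet at w = 2, 3.
For w in [2, 3], t = -2*w^2 + 10*w - 10 is on the right; area = ∫[2,3] (-2*w^2 + 10*w - 12) dw = 1/3.

1/3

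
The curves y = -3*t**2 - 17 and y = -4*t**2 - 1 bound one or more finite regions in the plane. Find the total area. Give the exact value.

Set the curves equal: -3*t**2 - 17 = -4*t**2 - 1, so t**2 - 16 = 0, which factors as (t - 4)*(t + 4) = 0. The curves meet at t = -4, 4.
On [-4, 4], y = -4*t**2 - 1 is on top; that piece has area ∫[-4,4] (-(t**2 - 16)) dt = 256/3.

256/3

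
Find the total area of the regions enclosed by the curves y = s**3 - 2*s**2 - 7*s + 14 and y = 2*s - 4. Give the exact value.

Set the curves equal: s**3 - 2*s**2 - 7*s + 14 = 2*s - 4, so s**3 - 2*s**2 - 9*s + 18 = 0, which factors as (s - 3)*(s - 2)*(s + 3) = 0. The curves meet at s = -3, 2, 3.
On [-3, 2], y = s**3 - 2*s**2 - 7*s + 14 is on top; that piece has area ∫[-3,2] (s**3 - 2*s**2 - 9*s + 18) ds = 875/12.
On [2, 3], y = 2*s - 4 is on top; that piece has area ∫[2,3] (-(s**3 - 2*s**2 - 9*s + 18)) ds = 11/12.
Total enclosed area = 875/12 + 11/12 = 443/6.

443/6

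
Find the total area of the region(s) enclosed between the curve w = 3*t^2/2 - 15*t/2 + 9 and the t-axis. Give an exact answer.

The curve meets the t-axis where 3*t^2/2 - 15*t/2 + 9 = 0, i.e. 3*(t - 3)*(t - 2)/2 = 0, at t = 2, 3.
On [2, 3] the curve lies below the axis; ∫[2,3] (3*t^2/2 - 15*t/2 + 9) dt = -1/4, giving area 1/4.

1/4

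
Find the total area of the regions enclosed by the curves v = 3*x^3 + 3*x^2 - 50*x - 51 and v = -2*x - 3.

Set the curves equal: 3*x^3 + 3*x^2 - 50*x - 51 = -2*x - 3, so 3*x^3 + 3*x^2 - 48*x - 48 = 0, which factors as 3*(x - 4)*(x + 1)*(x + 4) = 0. The curves meet at x = -4, -1, 4.
On [-4, -1], v = 3*x^3 + 3*x^2 - 50*x - 51 is on top; that piece has area ∫[-4,-1] (3*x^3 + 3*x^2 - 48*x - 48) dx = 351/4.
On [-1, 4], v = -2*x - 3 is on top; that piece has area ∫[-1,4] (-(3*x^3 + 3*x^2 - 48*x - 48)) dx = 1375/4.
Total enclosed area = 351/4 + 1375/4 = 863/2.

863/2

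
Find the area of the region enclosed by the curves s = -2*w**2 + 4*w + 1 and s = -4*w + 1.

64/3

Both boundary curves give s as a function of w, so integrate with respect to w. Setting them equal: -2*w**2 + 8*w = 0, i.e. -2*w*(w - 4) = 0, so they meet at w = 0, 4.
For w in [0, 4], s = -2*w**2 + 4*w + 1 is on the right; area = ∫[0,4] (-2*w**2 + 8*w) dw = 64/3.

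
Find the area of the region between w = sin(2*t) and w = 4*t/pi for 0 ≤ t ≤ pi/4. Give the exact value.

1/2 - pi/8

On [0, pi/4], (sin(2*t)) - (4*t/pi) = -4*t/pi + sin(2*t) is ≥ 0 throughout, so the area is a single integral of |-4*t/pi + sin(2*t)|.
∫[0,pi/4] (-4*t/pi + sin(2*t)) dt = 1/2 - pi/8.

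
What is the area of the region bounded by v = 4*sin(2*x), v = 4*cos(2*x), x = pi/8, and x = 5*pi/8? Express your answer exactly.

4*sqrt(2)

On [pi/8, 5*pi/8], (4*sin(2*x)) - (4*cos(2*x)) = 4*sin(2*x) - 4*cos(2*x) is ≥ 0 throughout, so the area is a single integral of |4*sin(2*x) - 4*cos(2*x)|.
∫[pi/8,5*pi/8] (4*sin(2*x) - 4*cos(2*x)) dx = 4*sqrt(2).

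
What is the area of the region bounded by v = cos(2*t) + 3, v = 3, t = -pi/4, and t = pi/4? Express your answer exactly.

On [-pi/4, pi/4], (cos(2*t) + 3) - (3) = cos(2*t) is ≥ 0 throughout, so the area is a single integral of |cos(2*t)|.
∫[-pi/4,pi/4] (cos(2*t)) dt = 1.

1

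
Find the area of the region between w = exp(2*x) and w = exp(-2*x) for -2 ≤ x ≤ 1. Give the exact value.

The difference (exp(2*x)) - (exp(-2*x)) = exp(2*x) - exp(-2*x) changes sign at x = 0 inside [-2, 1], so split the integral there.
∫[-2,0] (exp(2*x) - exp(-2*x)) dx = -exp(4)/2 - exp(-4)/2 + 1; the area of that piece is -1 + exp(-4)/2 + exp(4)/2.
∫[0,1] (exp(2*x) - exp(-2*x)) dx = -1 + exp(-2)/2 + exp(2)/2.
Total area = (-1 + exp(-4)/2 + exp(4)/2) + (-1 + exp(-2)/2 + exp(2)/2) = -2 + exp(-4)/2 + exp(-2)/2 + exp(2)/2 + exp(4)/2.

-2 + exp(-4)/2 + exp(-2)/2 + exp(2)/2 + exp(4)/2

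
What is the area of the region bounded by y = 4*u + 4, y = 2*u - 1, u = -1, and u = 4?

On [-1, 4], (4*u + 4) - (2*u - 1) = 2*u + 5 is ≥ 0 throughout, so the area is a single integral of |2*u + 5|.
∫[-1,4] (2*u + 5) du = 40.

40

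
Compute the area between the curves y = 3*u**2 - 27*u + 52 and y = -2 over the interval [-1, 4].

The difference (3*u**2 - 27*u + 52) - (-2) = 3*u**2 - 27*u + 54 changes sign at u = 3 inside [-1, 4], so split the integral there.
∫[-1,3] (3*u**2 - 27*u + 54) du = 136.
∫[3,4] (3*u**2 - 27*u + 54) du = -7/2; the area of that piece is 7/2.
Total area = 136 + 7/2 = 279/2.

279/2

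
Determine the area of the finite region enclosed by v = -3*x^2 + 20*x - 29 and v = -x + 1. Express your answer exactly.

27/2

Set the curves equal: -3*x^2 + 20*x - 29 = -x + 1, so -3*x^2 + 21*x - 30 = 0, which factors as -3*(x - 5)*(x - 2) = 0. The curves meet at x = 2, 5.
On [2, 5], v = -3*x^2 + 20*x - 29 is on top; that piece has area ∫[2,5] (-3*x^2 + 21*x - 30) dx = 27/2.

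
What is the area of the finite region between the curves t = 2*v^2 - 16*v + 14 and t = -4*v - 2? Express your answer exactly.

Both boundary curves give t as a function of v, so integrate with respect to v. Setting them equal: 2*v^2 - 12*v + 16 = 0, i.e. 2*(v - 4)*(v - 2) = 0, so they meet at v = 2, 4.
For v in [2, 4], t = 2*v^2 - 16*v + 14 is on the left; area = ∫[2,4] (-(2*v^2 - 12*v + 16)) dv = 8/3.

8/3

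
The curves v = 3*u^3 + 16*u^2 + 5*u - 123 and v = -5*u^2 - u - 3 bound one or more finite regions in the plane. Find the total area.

1741/4

Set the curves equal: 3*u^3 + 16*u^2 + 5*u - 123 = -5*u^2 - u - 3, so 3*u^3 + 21*u^2 + 6*u - 120 = 0, which factors as 3*(u - 2)*(u + 4)*(u + 5) = 0. The curves meet at u = -5, -4, 2.
On [-5, -4], v = 3*u^3 + 16*u^2 + 5*u - 123 is on top; that piece has area ∫[-5,-4] (3*u^3 + 21*u^2 + 6*u - 120) du = 13/4.
On [-4, 2], v = -5*u^2 - u - 3 is on top; that piece has area ∫[-4,2] (-(3*u^3 + 21*u^2 + 6*u - 120)) du = 432.
Total enclosed area = 13/4 + 432 = 1741/4.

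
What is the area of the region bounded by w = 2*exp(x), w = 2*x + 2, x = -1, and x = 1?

On [-1, 1], (2*exp(x)) - (2*x + 2) = -2*x + 2*exp(x) - 2 is ≥ 0 throughout, so the area is a single integral of |-2*x + 2*exp(x) - 2|.
∫[-1,1] (-2*x + 2*exp(x) - 2) dx = -4 - 2*exp(-1) + 2*exp(1).

-4 - 2*exp(-1) + 2*exp(1)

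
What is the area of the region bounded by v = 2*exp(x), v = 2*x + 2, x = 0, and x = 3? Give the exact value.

On [0, 3], (2*exp(x)) - (2*x + 2) = -2*x + 2*exp(x) - 2 is ≥ 0 throughout, so the area is a single integral of |-2*x + 2*exp(x) - 2|.
∫[0,3] (-2*x + 2*exp(x) - 2) dx = -17 + 2*exp(3).

-17 + 2*exp(3)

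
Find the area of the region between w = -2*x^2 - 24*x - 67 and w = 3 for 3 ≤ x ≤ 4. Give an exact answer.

On [3, 4], (-2*x^2 - 24*x - 67) - (3) = -2*x^2 - 24*x - 70 is ≤ 0 throughout, so the area is a single integral of |-2*x^2 - 24*x - 70|.
∫[3,4] (-2*x^2 - 24*x - 70) dx = -536/3; the area of that piece is 536/3.

536/3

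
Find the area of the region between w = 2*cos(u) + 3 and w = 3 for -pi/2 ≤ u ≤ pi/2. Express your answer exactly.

On [-pi/2, pi/2], (2*cos(u) + 3) - (3) = 2*cos(u) is ≥ 0 throughout, so the area is a single integral of |2*cos(u)|.
∫[-pi/2,pi/2] (2*cos(u)) du = 4.

4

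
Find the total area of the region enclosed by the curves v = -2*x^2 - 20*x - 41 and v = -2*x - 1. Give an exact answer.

Set the curves equal: -2*x^2 - 20*x - 41 = -2*x - 1, so -2*x^2 - 18*x - 40 = 0, which factors as -2*(x + 4)*(x + 5) = 0. The curves meet at x = -5, -4.
On [-5, -4], v = -2*x^2 - 20*x - 41 is on top; that piece has area ∫[-5,-4] (-2*x^2 - 18*x - 40) dx = 1/3.

1/3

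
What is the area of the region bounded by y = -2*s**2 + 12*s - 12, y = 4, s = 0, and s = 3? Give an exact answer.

The difference (-2*s**2 + 12*s - 12) - (4) = -2*s**2 + 12*s - 16 changes sign at s = 2 inside [0, 3], so split the integral there.
∫[0,2] (-2*s**2 + 12*s - 16) ds = -40/3; the area of that piece is 40/3.
∫[2,3] (-2*s**2 + 12*s - 16) ds = 4/3.
Total area = 40/3 + 4/3 = 44/3.

44/3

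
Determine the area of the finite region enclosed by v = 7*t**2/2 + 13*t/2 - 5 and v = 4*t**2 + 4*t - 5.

125/12

Set the curves equal: 7*t**2/2 + 13*t/2 - 5 = 4*t**2 + 4*t - 5, so -t**2/2 + 5*t/2 = 0, which factors as -t*(t - 5)/2 = 0. The curves meet at t = 0, 5.
On [0, 5], v = 7*t**2/2 + 13*t/2 - 5 is on top; that piece has area ∫[0,5] (-t**2/2 + 5*t/2) dt = 125/12.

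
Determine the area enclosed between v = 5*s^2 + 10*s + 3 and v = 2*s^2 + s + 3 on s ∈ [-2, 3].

155/2

The difference (5*s^2 + 10*s + 3) - (2*s^2 + s + 3) = 3*s^2 + 9*s changes sign at s = 0 inside [-2, 3], so split the integral there.
∫[-2,0] (3*s^2 + 9*s) ds = -10; the area of that piece is 10.
∫[0,3] (3*s^2 + 9*s) ds = 135/2.
Total area = 10 + 135/2 = 155/2.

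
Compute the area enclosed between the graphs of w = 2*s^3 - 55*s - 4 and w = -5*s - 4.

625

Set the curves equal: 2*s^3 - 55*s - 4 = -5*s - 4, so 2*s^3 - 50*s = 0, which factors as 2*s*(s - 5)*(s + 5) = 0. The curves meet at s = -5, 0, 5.
On [-5, 0], w = 2*s^3 - 55*s - 4 is on top; that piece has area ∫[-5,0] (2*s^3 - 50*s) ds = 625/2.
On [0, 5], w = -5*s - 4 is on top; that piece has area ∫[0,5] (-(2*s^3 - 50*s)) ds = 625/2.
Total enclosed area = 625/2 + 625/2 = 625.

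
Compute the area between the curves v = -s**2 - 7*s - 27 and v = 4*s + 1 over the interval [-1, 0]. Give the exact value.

On [-1, 0], (-s**2 - 7*s - 27) - (4*s + 1) = -s**2 - 11*s - 28 is ≤ 0 throughout, so the area is a single integral of |-s**2 - 11*s - 28|.
∫[-1,0] (-s**2 - 11*s - 28) ds = -137/6; the area of that piece is 137/6.

137/6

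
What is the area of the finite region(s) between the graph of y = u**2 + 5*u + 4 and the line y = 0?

The curve meets the u-axis where u**2 + 5*u + 4 = 0, i.e. (u + 1)*(u + 4) = 0, at u = -4, -1.
On [-4, -1] the curve lies below the axis; ∫[-4,-1] (u**2 + 5*u + 4) du = -9/2, giving area 9/2.

9/2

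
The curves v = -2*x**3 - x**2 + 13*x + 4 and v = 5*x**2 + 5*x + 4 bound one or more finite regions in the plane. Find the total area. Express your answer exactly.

131/2

Set the curves equal: -2*x**3 - x**2 + 13*x + 4 = 5*x**2 + 5*x + 4, so -2*x**3 - 6*x**2 + 8*x = 0, which factors as -2*x*(x - 1)*(x + 4) = 0. The curves meet at x = -4, 0, 1.
On [-4, 0], v = 5*x**2 + 5*x + 4 is on top; that piece has area ∫[-4,0] (-(-2*x**3 - 6*x**2 + 8*x)) dx = 64.
On [0, 1], v = -2*x**3 - x**2 + 13*x + 4 is on top; that piece has area ∫[0,1] (-2*x**3 - 6*x**2 + 8*x) dx = 3/2.
Total enclosed area = 64 + 3/2 = 131/2.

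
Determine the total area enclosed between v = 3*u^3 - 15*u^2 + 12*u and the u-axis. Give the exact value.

71/2

The curve meets the u-axis where 3*u^3 - 15*u^2 + 12*u = 0, i.e. 3*u*(u - 4)*(u - 1) = 0, at u = 0, 1, 4.
On [0, 1] the curve lies above the axis; ∫[0,1] (3*u^3 - 15*u^2 + 12*u) du = 7/4, giving area 7/4.
On [1, 4] the curve lies below the axis; ∫[1,4] (3*u^3 - 15*u^2 + 12*u) du = -135/4, giving area 135/4.
Total area = 7/4 + 135/4 = 71/2.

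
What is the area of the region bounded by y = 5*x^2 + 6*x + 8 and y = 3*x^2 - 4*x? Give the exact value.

Set the curves equal: 5*x^2 + 6*x + 8 = 3*x^2 - 4*x, so 2*x^2 + 10*x + 8 = 0, which factors as 2*(x + 1)*(x + 4) = 0. The curves meet at x = -4, -1.
On [-4, -1], y = 3*x^2 - 4*x is on top; that piece has area ∫[-4,-1] (-(2*x^2 + 10*x + 8)) dx = 9.

9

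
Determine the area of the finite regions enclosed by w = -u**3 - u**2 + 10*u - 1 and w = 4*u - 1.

253/12

Set the curves equal: -u**3 - u**2 + 10*u - 1 = 4*u - 1, so -u**3 - u**2 + 6*u = 0, which factors as -u*(u - 2)*(u + 3) = 0. The curves meet at u = -3, 0, 2.
On [-3, 0], w = 4*u - 1 is on top; that piece has area ∫[-3,0] (-(-u**3 - u**2 + 6*u)) du = 63/4.
On [0, 2], w = -u**3 - u**2 + 10*u - 1 is on top; that piece has area ∫[0,2] (-u**3 - u**2 + 6*u) du = 16/3.
Total enclosed area = 63/4 + 16/3 = 253/12.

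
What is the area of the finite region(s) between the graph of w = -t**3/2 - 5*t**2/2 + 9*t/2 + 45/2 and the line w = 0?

284/3

The curve meets the t-axis where -t**3/2 - 5*t**2/2 + 9*t/2 + 45/2 = 0, i.e. -(t - 3)*(t + 3)*(t + 5)/2 = 0, at t = -5, -3, 3.
On [-5, -3] the curve lies below the axis; ∫[-5,-3] (-t**3/2 - 5*t**2/2 + 9*t/2 + 45/2) dt = -14/3, giving area 14/3.
On [-3, 3] the curve lies above the axis; ∫[-3,3] (-t**3/2 - 5*t**2/2 + 9*t/2 + 45/2) dt = 90, giving area 90.
Total area = 14/3 + 90 = 284/3.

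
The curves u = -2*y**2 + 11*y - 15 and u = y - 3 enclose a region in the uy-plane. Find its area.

1/3

Both boundary curves give u as a function of y, so integrate with respect to y. Setting them equal: -2*y**2 + 10*y - 12 = 0, i.e. -2*(y - 3)*(y - 2) = 0, so they meet at y = 2, 3.
For y in [2, 3], u = -2*y**2 + 11*y - 15 is on the right; area = ∫[2,3] (-2*y**2 + 10*y - 12) dy = 1/3.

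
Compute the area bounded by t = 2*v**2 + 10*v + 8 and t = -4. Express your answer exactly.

1/3

Both boundary curves give t as a function of v, so integrate with respect to v. Setting them equal: 2*v**2 + 10*v + 12 = 0, i.e. 2*(v + 2)*(v + 3) = 0, so they meet at v = -3, -2.
For v in [-3, -2], t = 2*v**2 + 10*v + 8 is on the left; area = ∫[-3,-2] (-(2*v**2 + 10*v + 12)) dv = 1/3.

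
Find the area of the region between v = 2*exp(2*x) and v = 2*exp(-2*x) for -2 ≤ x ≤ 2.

The difference (2*exp(2*x)) - (2*exp(-2*x)) = 2*exp(2*x) - 2*exp(-2*x) changes sign at x = 0 inside [-2, 2], so split the integral there.
∫[-2,0] (2*exp(2*x) - 2*exp(-2*x)) dx = -exp(4) - exp(-4) + 2; the area of that piece is -2 + exp(-4) + exp(4).
∫[0,2] (2*exp(2*x) - 2*exp(-2*x)) dx = -2 + exp(-4) + exp(4).
Total area = (-2 + exp(-4) + exp(4)) + (-2 + exp(-4) + exp(4)) = -4 + 2*exp(-4) + 2*exp(4).

-4 + 2*exp(-4) + 2*exp(4)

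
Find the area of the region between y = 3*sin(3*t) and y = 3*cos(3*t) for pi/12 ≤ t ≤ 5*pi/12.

2*sqrt(2)

On [pi/12, 5*pi/12], (3*sin(3*t)) - (3*cos(3*t)) = 3*sin(3*t) - 3*cos(3*t) is ≥ 0 throughout, so the area is a single integral of |3*sin(3*t) - 3*cos(3*t)|.
∫[pi/12,5*pi/12] (3*sin(3*t) - 3*cos(3*t)) dt = 2*sqrt(2).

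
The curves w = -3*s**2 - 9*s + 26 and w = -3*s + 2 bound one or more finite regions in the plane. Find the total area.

108

Set the curves equal: -3*s**2 - 9*s + 26 = -3*s + 2, so -3*s**2 - 6*s + 24 = 0, which factors as -3*(s - 2)*(s + 4) = 0. The curves meet at s = -4, 2.
On [-4, 2], w = -3*s**2 - 9*s + 26 is on top; that piece has area ∫[-4,2] (-3*s**2 - 6*s + 24) ds = 108.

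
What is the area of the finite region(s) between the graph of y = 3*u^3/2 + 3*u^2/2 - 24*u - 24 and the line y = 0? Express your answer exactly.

863/4

The curve meets the u-axis where 3*u^3/2 + 3*u^2/2 - 24*u - 24 = 0, i.e. 3*(u - 4)*(u + 1)*(u + 4)/2 = 0, at u = -4, -1, 4.
On [-4, -1] the curve lies above the axis; ∫[-4,-1] (3*u^3/2 + 3*u^2/2 - 24*u - 24) du = 351/8, giving area 351/8.
On [-1, 4] the curve lies below the axis; ∫[-1,4] (3*u^3/2 + 3*u^2/2 - 24*u - 24) du = -1375/8, giving area 1375/8.
Total area = 351/8 + 1375/8 = 863/4.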